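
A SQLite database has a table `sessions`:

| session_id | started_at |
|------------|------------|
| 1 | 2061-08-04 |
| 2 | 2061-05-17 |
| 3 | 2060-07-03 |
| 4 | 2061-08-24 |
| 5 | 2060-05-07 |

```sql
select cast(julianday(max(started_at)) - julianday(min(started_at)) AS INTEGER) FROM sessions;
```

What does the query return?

MIN = 2060-05-07, MAX = 2061-08-24.
24 days remain in May 2060 after the 7th (31 − 7).
Full months from June 2060 through July 2061 contribute their day counts.
Then 24 days into August 2061.
Total: 24 + 30 + 31 + 31 + 30 + 31 + 30 + 31 + 31 + 28 + 31 + 30 + 31 + 30 + 31 + 24 = 474.

474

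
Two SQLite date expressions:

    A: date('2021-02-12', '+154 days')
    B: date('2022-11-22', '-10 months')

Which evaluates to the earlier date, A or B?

A

A = 2021-07-16.
B = 2022-01-22.
A is earlier.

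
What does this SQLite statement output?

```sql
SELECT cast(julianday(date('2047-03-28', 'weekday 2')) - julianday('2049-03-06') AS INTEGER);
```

-704

`weekday 2` advances to the next Tuesday; 2047-03-28 is a Thursday, so it moves forward to 2047-04-02.
28 days remain in April 2047 after the 2nd (30 − 2).
Full months from May 2047 through February 2049 contribute their day counts.
Then 6 days into March 2049.
Total: 28 + 31 + 30 + 31 + 31 + 30 + 31 + 30 + 31 + 31 + 29 + 31 + 30 + 31 + 30 + 31 + 31 + 30 + 31 + 30 + 31 + 31 + 28 + 6 = 704.
The subtraction is earlier − later, so the result is −704 → -704.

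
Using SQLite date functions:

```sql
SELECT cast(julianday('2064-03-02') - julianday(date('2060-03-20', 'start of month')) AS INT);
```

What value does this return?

`start of month` rewinds 2060-03-20 to 2060-03-01.
30 days remain in March 2060 after the 1st (31 − 1).
Full months from April 2060 through February 2064 contribute their day counts.
Then 2 days into March 2064.
Total: 30 + 30 + 31 + 30 + 31 + 31 + 30 + 31 + 30 + 31 + 31 + 28 + 31 + 30 + 31 + 30 + 31 + 31 + 30 + 31 + 30 + 31 + 31 + 28 + 31 + 30 + 31 + 30 + 31 + 31 + 30 + 31 + 30 + 31 + 31 + 28 + 31 + 30 + 31 + 30 + 31 + 31 + 30 + 31 + 30 + 31 + 31 + 29 + 2 = 1462.

1462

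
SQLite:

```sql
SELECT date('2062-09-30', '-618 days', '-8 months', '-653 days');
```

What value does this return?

Applying '-618 days' to 2062-09-30: counting 618 days back gives 2061-01-20.
Adding -8 months to 2061-01-20 gives 2060-05-20.
Applying '-653 days' to 2060-05-20: counting 653 days back gives 2058-08-06.

2058-08-06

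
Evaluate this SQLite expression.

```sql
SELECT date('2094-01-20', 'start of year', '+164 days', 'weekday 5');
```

2094-06-18

`start of year` rewinds 2094-01-20 to 2094-01-01.
Applying '+164 days' to 2094-01-01: counting 164 days forward gives 2094-06-14.
`weekday 5` advances to the next Friday; 2094-06-14 is a Monday, so it moves forward to 2094-06-18.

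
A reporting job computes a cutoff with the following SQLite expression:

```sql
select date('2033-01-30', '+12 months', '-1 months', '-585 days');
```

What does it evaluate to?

2032-05-24

Adding +12 months to 2033-01-30 gives 2034-01-30.
Adding -1 month to 2034-01-30 gives 2033-12-30.
Applying '-585 days' to 2033-12-30: counting 585 days back gives 2032-05-24.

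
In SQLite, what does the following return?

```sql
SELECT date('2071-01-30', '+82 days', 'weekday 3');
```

Applying '+82 days' to 2071-01-30: counting 82 days forward gives 2071-04-22.
`weekday 3` advances to the next Wednesday; 2071-04-22 is already a Wednesday, so it stays at 2071-04-22.

2071-04-22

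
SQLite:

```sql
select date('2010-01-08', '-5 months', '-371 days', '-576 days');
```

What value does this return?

2007-01-04

Adding -5 months to 2010-01-08 gives 2009-08-08.
Applying '-371 days' to 2009-08-08: counting 371 days back gives 2008-08-02.
Applying '-576 days' to 2008-08-02: counting 576 days back gives 2007-01-04.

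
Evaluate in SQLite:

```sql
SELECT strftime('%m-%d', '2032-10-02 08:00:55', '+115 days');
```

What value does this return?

01-25

First apply '+115 days': 2032-10-02 08:00:55 → 2033-01-25 08:00:55.
`%m-%d` extracts the month-day: 01-25.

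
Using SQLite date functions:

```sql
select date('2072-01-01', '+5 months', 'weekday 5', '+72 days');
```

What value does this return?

2072-08-14

Adding +5 months to 2072-01-01 gives 2072-06-01.
`weekday 5` advances to the next Friday; 2072-06-01 is a Wednesday, so it moves forward to 2072-06-03.
Applying '+72 days' to 2072-06-03: counting 72 days forward gives 2072-08-14.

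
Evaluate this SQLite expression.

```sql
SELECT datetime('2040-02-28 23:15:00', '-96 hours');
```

2040-02-24 23:15:00

-96 hours from 2040-02-28 23:15:00 is 2040-02-24 23:15:00 (crosses midnight).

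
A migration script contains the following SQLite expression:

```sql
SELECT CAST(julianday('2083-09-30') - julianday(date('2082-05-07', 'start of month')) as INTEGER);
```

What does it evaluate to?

`start of month` rewinds 2082-05-07 to 2082-05-01.
30 days remain in May 2082 after the 1st (31 − 1).
Full months from June 2082 through August 2083 contribute their day counts.
Then 30 days into September 2083.
Total: 30 + 30 + 31 + 31 + 30 + 31 + 30 + 31 + 31 + 28 + 31 + 30 + 31 + 30 + 31 + 31 + 30 = 517.

517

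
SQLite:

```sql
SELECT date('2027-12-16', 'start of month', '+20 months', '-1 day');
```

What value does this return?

`start of month` rewinds 2027-12-16 to 2027-12-01.
Adding +20 months to 2027-12-01 gives 2029-08-01.
Going back 1 day from 2029-08-01 reaches 2029-07-31 (last day of July, 31 days).

2029-07-31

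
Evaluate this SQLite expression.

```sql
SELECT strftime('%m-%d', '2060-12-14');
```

`%m-%d` extracts the month-day: 12-14.

12-14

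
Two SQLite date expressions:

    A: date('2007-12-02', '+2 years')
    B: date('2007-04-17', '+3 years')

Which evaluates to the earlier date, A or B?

A

A = 2009-12-02.
B = 2010-04-17.
A is earlier.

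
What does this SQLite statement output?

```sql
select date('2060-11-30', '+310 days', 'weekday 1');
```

2061-10-10

Applying '+310 days' to 2060-11-30: counting 310 days forward gives 2061-10-06.
`weekday 1` advances to the next Monday; 2061-10-06 is a Thursday, so it moves forward to 2061-10-10.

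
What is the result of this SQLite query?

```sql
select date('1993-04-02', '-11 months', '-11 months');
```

Adding -11 months to 1993-04-02 gives 1992-05-02.
Adding -11 months to 1992-05-02 gives 1991-06-02.

1991-06-02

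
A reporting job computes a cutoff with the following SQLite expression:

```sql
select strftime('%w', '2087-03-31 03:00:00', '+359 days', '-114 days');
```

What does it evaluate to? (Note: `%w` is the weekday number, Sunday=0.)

First apply '+359 days', '-114 days': 2087-03-31 03:00:00 → 2087-12-01 03:00:00.
2087-12-01 is a Monday; with Sunday=0 that is 1.

1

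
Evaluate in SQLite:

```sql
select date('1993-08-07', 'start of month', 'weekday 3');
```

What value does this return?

1993-08-04

`start of month` rewinds 1993-08-07 to 1993-08-01.
`weekday 3` advances to the next Wednesday; 1993-08-01 is a Sunday, so it moves forward to 1993-08-04.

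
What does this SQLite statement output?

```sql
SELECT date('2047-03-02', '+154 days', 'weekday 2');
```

2047-08-06

Applying '+154 days' to 2047-03-02: counting 154 days forward gives 2047-08-03.
`weekday 2` advances to the next Tuesday; 2047-08-03 is a Saturday, so it moves forward to 2047-08-06.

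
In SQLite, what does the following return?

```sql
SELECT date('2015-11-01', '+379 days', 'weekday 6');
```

2016-11-19

Applying '+379 days' to 2015-11-01: counting 379 days forward gives 2016-11-14.
`weekday 6` advances to the next Saturday; 2016-11-14 is a Monday, so it moves forward to 2016-11-19.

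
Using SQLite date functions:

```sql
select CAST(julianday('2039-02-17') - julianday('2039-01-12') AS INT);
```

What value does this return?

19 days remain in January 2039 after the 12th (31 − 12).
Then 17 days into February 2039.
Total: 19 + 17 = 36.

36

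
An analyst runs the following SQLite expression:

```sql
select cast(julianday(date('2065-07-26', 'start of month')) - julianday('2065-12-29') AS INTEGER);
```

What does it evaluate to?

`start of month` rewinds 2065-07-26 to 2065-07-01.
30 days remain in July 2065 after the 1st (31 − 1).
August 2065: 31 days.
September 2065: 30 days.
October 2065: 31 days.
November 2065: 30 days.
Then 29 days into December 2065.
Total: 30 + 31 + 30 + 31 + 30 + 29 = 181.
The subtraction is earlier − later, so the result is −181 → -181.

-181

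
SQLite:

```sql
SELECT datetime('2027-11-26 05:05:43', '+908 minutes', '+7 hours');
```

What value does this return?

2027-11-27 03:13:43

908 minutes = 15h 8m; +908 minutes from 2027-11-26 05:05:43 is 2027-11-26 20:13:43.
+7 hours from 2027-11-26 20:13:43 is 2027-11-27 03:13:43 (crosses midnight).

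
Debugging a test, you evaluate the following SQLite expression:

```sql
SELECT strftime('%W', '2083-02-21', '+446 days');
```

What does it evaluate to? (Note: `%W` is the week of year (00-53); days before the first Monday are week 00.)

19

First apply '+446 days': 2083-02-21 → 2084-05-12.
2084-05-12 is a Friday. SQLite's %W counts Mondays since the year started; the result is 19.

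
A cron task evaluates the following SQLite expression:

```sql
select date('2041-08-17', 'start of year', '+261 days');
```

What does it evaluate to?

2041-09-19

`start of year` rewinds 2041-08-17 to 2041-01-01.
Applying '+261 days' to 2041-01-01: counting 261 days forward gives 2041-09-19.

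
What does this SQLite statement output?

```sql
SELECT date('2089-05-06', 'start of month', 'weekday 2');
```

2089-05-03

`start of month` rewinds 2089-05-06 to 2089-05-01.
`weekday 2` advances to the next Tuesday; 2089-05-01 is a Sunday, so it moves forward to 2089-05-03.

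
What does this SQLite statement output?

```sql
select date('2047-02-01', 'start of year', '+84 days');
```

2047-03-26

`start of year` rewinds 2047-02-01 to 2047-01-01.
Applying '+84 days' to 2047-01-01: counting 84 days forward gives 2047-03-26.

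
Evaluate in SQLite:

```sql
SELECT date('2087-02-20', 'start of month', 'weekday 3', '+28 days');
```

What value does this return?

`start of month` rewinds 2087-02-20 to 2087-02-01.
`weekday 3` advances to the next Wednesday; 2087-02-01 is a Saturday, so it moves forward to 2087-02-05.
February 2087 has 28 days; 23 remain after the 5th, so 24 days reach 2087-03-01.
Advancing 4 more days within March lands on 2087-03-05.

2087-03-05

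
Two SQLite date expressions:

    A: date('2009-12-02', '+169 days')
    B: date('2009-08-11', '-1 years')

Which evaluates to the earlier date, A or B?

A = 2010-05-20.
B = 2008-08-11.
B is earlier.

B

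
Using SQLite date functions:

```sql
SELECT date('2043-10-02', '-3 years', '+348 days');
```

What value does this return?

Adding -3 years to 2043-10-02 gives 2040-10-02.
Applying '+348 days' to 2040-10-02: counting 348 days forward gives 2041-09-15.

2041-09-15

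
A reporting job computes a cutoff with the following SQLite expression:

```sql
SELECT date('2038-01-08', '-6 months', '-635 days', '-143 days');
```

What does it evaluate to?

Adding -6 months to 2038-01-08 gives 2037-07-08.
Applying '-635 days' to 2037-07-08: counting 635 days back gives 2035-10-12.
Applying '-143 days' to 2035-10-12: counting 143 days back gives 2035-05-22.

2035-05-22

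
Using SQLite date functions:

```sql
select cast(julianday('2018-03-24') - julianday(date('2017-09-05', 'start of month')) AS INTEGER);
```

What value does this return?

204

`start of month` rewinds 2017-09-05 to 2017-09-01.
29 days remain in September 2017 after the 1st (30 − 1).
October 2017: 31 days.
November 2017: 30 days.
December 2017: 31 days.
January 2018: 31 days.
February 2018: 28 days.
Then 24 days into March 2018.
Total: 29 + 31 + 30 + 31 + 31 + 28 + 24 = 204.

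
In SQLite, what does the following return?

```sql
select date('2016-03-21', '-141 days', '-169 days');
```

2015-05-16

Applying '-141 days' to 2016-03-21: counting 141 days back gives 2015-11-01.
Applying '-169 days' to 2015-11-01: counting 169 days back gives 2015-05-16.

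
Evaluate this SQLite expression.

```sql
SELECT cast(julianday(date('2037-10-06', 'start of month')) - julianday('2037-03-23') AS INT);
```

`start of month` rewinds 2037-10-06 to 2037-10-01.
8 days remain in March 2037 after the 23rd (31 − 23).
Full months from April 2037 through September 2037 contribute their day counts.
Then 1 day into October 2037.
Total: 8 + 30 + 31 + 30 + 31 + 31 + 30 + 1 = 192.

192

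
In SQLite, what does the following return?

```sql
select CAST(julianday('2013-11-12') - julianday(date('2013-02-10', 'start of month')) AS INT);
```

284

`start of month` rewinds 2013-02-10 to 2013-02-01.
27 days remain in February 2013 after the 1st (28 − 1).
Full months from March 2013 through October 2013 contribute their day counts.
Then 12 days into November 2013.
Total: 27 + 31 + 30 + 31 + 30 + 31 + 31 + 30 + 31 + 12 = 284.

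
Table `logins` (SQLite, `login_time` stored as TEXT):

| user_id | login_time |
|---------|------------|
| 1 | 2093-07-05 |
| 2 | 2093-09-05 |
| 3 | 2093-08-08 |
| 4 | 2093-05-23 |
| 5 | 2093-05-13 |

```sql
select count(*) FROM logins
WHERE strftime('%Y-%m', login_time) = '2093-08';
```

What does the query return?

1

Rows with year-month 2093-08: 2093-08-08 → 1.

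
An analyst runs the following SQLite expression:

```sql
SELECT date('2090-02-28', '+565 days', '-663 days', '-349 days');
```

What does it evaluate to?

2088-12-08

Applying '+565 days' to 2090-02-28: counting 565 days forward gives 2091-09-16.
Applying '-663 days' to 2091-09-16: counting 663 days back gives 2089-11-22.
Applying '-349 days' to 2089-11-22: counting 349 days back gives 2088-12-08.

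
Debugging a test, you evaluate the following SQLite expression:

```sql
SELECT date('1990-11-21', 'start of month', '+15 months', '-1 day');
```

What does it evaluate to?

`start of month` rewinds 1990-11-21 to 1990-11-01.
Adding +15 months to 1990-11-01 gives 1992-02-01.
Going back 1 day from 1992-02-01 reaches 1992-01-31 (last day of January, 31 days).

1992-01-31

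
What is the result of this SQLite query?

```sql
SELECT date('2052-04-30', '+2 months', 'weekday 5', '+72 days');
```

2052-09-15

Adding +2 months to 2052-04-30 gives 2052-06-30.
`weekday 5` advances to the next Friday; 2052-06-30 is a Sunday, so it moves forward to 2052-07-05.
Applying '+72 days' to 2052-07-05: counting 72 days forward gives 2052-09-15.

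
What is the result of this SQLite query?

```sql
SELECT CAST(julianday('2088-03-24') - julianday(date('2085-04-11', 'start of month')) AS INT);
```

`start of month` rewinds 2085-04-11 to 2085-04-01.
29 days remain in April 2085 after the 1st (30 − 1).
Full months from May 2085 through February 2088 contribute their day counts.
Then 24 days into March 2088.
Total: 29 + 31 + 30 + 31 + 31 + 30 + 31 + 30 + 31 + 31 + 28 + 31 + 30 + 31 + 30 + 31 + 31 + 30 + 31 + 30 + 31 + 31 + 28 + 31 + 30 + 31 + 30 + 31 + 31 + 30 + 31 + 30 + 31 + 31 + 29 + 24 = 1088.

1088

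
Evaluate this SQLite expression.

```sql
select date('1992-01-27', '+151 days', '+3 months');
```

1992-09-26

Applying '+151 days' to 1992-01-27: counting 151 days forward gives 1992-06-26.
Adding +3 months to 1992-06-26 gives 1992-09-26.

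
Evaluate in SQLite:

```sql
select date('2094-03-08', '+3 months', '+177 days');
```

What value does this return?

2094-12-02

Adding +3 months to 2094-03-08 gives 2094-06-08.
Applying '+177 days' to 2094-06-08: counting 177 days forward gives 2094-12-02.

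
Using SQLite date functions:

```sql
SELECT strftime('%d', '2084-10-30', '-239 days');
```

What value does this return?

First apply '-239 days': 2084-10-30 → 2084-03-05.
`%d` extracts the 2-digit day of month: 05.

05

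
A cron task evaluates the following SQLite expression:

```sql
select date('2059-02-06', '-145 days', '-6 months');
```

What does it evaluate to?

2058-03-14

Applying '-145 days' to 2059-02-06: counting 145 days back gives 2058-09-14.
Adding -6 months to 2058-09-14 gives 2058-03-14.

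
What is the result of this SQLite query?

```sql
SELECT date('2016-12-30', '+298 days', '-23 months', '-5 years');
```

Applying '+298 days' to 2016-12-30: counting 298 days forward gives 2017-10-24.
Adding -23 months to 2017-10-24 gives 2015-11-24.
Adding -5 years to 2015-11-24 gives 2010-11-24.

2010-11-24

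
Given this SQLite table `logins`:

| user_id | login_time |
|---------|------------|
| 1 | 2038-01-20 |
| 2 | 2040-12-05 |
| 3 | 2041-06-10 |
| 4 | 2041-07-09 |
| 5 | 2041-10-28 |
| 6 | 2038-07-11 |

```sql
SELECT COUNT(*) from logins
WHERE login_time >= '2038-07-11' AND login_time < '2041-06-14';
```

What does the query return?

3

Rows in [2038-07-11, 2041-06-14): 2040-12-05, 2041-06-10, 2038-07-11 → 3 rows.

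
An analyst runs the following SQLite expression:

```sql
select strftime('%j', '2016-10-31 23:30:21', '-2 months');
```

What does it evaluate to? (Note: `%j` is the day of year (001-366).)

First apply '-2 months': 2016-10-31 23:30:21 → 2016-08-31 23:30:21.
Day-of-year for 2016-08-31: days since 2016-01-01 inclusive = 244, zero-padded to 244.

244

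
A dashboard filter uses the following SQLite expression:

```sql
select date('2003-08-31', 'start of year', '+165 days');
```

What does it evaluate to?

`start of year` rewinds 2003-08-31 to 2003-01-01.
Applying '+165 days' to 2003-01-01: counting 165 days forward gives 2003-06-15.

2003-06-15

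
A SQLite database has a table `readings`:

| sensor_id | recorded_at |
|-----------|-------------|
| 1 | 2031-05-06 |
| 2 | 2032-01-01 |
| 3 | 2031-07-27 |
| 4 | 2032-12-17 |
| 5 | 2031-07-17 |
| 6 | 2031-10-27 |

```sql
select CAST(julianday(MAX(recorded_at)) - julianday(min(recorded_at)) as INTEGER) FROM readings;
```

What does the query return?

591

MIN = 2031-05-06, MAX = 2032-12-17.
25 days remain in May 2031 after the 6th (31 − 6).
Full months from June 2031 through November 2032 contribute their day counts.
Then 17 days into December 2032.
Total: 25 + 30 + 31 + 31 + 30 + 31 + 30 + 31 + 31 + 29 + 31 + 30 + 31 + 30 + 31 + 31 + 30 + 31 + 30 + 17 = 591.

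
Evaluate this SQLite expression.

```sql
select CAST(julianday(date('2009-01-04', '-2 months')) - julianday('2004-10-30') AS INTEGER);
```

Adding -2 months to 2009-01-04 gives 2008-11-04.
1 day remains in October 2004 after the 30th (31 − 30).
Full months from November 2004 through October 2008 contribute their day counts.
Then 4 days into November 2008.
Total: 1 + 30 + 31 + 31 + 28 + 31 + 30 + 31 + 30 + 31 + 31 + 30 + 31 + 30 + 31 + 31 + 28 + 31 + 30 + 31 + 30 + 31 + 31 + 30 + 31 + 30 + 31 + 31 + 28 + 31 + 30 + 31 + 30 + 31 + 31 + 30 + 31 + 30 + 31 + 31 + 29 + 31 + 30 + 31 + 30 + 31 + 31 + 30 + 31 + 4 = 1466.

1466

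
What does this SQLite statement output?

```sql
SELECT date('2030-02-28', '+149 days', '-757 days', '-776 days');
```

2026-05-16

Applying '+149 days' to 2030-02-28: counting 149 days forward gives 2030-07-27.
Applying '-757 days' to 2030-07-27: counting 757 days back gives 2028-06-30.
Applying '-776 days' to 2028-06-30: counting 776 days back gives 2026-05-16.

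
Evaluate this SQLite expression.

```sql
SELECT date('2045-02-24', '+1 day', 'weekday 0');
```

Advancing 1 more day within February lands on 2045-02-25.
`weekday 0` advances to the next Sunday; 2045-02-25 is a Saturday, so it moves forward to 2045-02-26.

2045-02-26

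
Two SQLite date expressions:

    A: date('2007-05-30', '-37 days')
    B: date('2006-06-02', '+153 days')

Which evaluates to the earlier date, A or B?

B

A = 2007-04-23.
B = 2006-11-02.
B is earlier.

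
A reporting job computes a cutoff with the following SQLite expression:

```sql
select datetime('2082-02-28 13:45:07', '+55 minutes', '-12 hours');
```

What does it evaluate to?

2082-02-28 02:40:07

+55 minutes from 2082-02-28 13:45:07 is 2082-02-28 14:40:07.
-12 hours from 2082-02-28 14:40:07 is 2082-02-28 02:40:07.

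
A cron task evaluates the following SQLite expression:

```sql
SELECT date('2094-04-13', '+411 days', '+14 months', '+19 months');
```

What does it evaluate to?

2098-03-01

Applying '+411 days' to 2094-04-13: counting 411 days forward gives 2095-05-29.
Adding +14 months to 2095-05-29 gives 2096-07-29.
Adding +19 months to 2096-07-29 targets 2098-02-29. February 2098 has only 28 days, so SQLite normalizes the 1-day overflow forward to 2098-03-01.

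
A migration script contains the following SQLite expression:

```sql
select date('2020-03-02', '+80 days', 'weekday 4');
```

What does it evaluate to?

Applying '+80 days' to 2020-03-02: counting 80 days forward gives 2020-05-21.
`weekday 4` advances to the next Thursday; 2020-05-21 is already a Thursday, so it stays at 2020-05-21.

2020-05-21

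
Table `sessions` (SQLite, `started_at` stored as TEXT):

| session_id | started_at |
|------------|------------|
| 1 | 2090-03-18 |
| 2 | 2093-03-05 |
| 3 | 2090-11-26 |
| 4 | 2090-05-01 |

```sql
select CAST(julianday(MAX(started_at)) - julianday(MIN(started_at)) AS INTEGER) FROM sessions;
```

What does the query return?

MIN = 2090-03-18, MAX = 2093-03-05.
13 days remain in March 2090 after the 18th (31 − 18).
Full months from April 2090 through February 2093 contribute their day counts.
Then 5 days into March 2093.
Total: 13 + 30 + 31 + 30 + 31 + 31 + 30 + 31 + 30 + 31 + 31 + 28 + 31 + 30 + 31 + 30 + 31 + 31 + 30 + 31 + 30 + 31 + 31 + 29 + 31 + 30 + 31 + 30 + 31 + 31 + 30 + 31 + 30 + 31 + 31 + 28 + 5 = 1083.

1083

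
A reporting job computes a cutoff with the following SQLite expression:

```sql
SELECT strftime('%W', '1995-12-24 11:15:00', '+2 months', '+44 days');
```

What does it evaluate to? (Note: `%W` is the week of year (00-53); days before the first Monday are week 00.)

First apply '+2 months', '+44 days': 1995-12-24 11:15:00 → 1996-04-08 11:15:00.
1996-04-08 is a Monday. SQLite's %W counts Mondays since the year started; the result is 15.

15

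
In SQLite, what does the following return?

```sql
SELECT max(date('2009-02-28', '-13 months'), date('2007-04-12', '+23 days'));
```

2008-01-28

date('2009-02-28', '-13 months') → 2008-01-28.
date('2007-04-12', '+23 days') → 2007-05-05.
Later of the two is 2008-01-28.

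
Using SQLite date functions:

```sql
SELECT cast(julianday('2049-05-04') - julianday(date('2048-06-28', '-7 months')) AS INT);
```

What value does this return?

523

Adding -7 months to 2048-06-28 gives 2047-11-28.
2 days remain in November 2047 after the 28th (30 − 28).
Full months from December 2047 through April 2049 contribute their day counts.
Then 4 days into May 2049.
Total: 2 + 31 + 31 + 29 + 31 + 30 + 31 + 30 + 31 + 31 + 30 + 31 + 30 + 31 + 31 + 28 + 31 + 30 + 4 = 523.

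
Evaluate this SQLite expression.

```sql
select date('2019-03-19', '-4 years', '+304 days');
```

Adding -4 years to 2019-03-19 gives 2015-03-19.
Applying '+304 days' to 2015-03-19: counting 304 days forward gives 2016-01-17.

2016-01-17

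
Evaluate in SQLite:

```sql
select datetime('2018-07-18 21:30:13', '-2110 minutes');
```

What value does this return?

2110 minutes = 35h 10m; -2110 minutes from 2018-07-18 21:30:13 is 2018-07-17 10:20:13 (crosses midnight).

2018-07-17 10:20:13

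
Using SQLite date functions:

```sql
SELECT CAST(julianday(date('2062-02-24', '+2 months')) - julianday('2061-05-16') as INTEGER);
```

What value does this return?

343

Adding +2 months to 2062-02-24 gives 2062-04-24.
15 days remain in May 2061 after the 16th (31 − 16).
Full months from June 2061 through March 2062 contribute their day counts.
Then 24 days into April 2062.
Total: 15 + 30 + 31 + 31 + 30 + 31 + 30 + 31 + 31 + 28 + 31 + 24 = 343.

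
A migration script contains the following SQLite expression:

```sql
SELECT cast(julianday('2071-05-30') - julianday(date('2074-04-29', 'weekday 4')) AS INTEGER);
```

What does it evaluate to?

-1069

`weekday 4` advances to the next Thursday; 2074-04-29 is a Sunday, so it moves forward to 2074-05-03.
1 day remains in May 2071 after the 30th (31 − 30).
Full months from June 2071 through April 2074 contribute their day counts.
Then 3 days into May 2074.
Total: 1 + 30 + 31 + 31 + 30 + 31 + 30 + 31 + 31 + 29 + 31 + 30 + 31 + 30 + 31 + 31 + 30 + 31 + 30 + 31 + 31 + 28 + 31 + 30 + 31 + 30 + 31 + 31 + 30 + 31 + 30 + 31 + 31 + 28 + 31 + 30 + 3 = 1069.
The subtraction is earlier − later, so the result is −1069 → -1069.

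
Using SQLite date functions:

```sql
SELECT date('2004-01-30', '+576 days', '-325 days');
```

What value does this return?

2004-10-07

Applying '+576 days' to 2004-01-30: counting 576 days forward gives 2005-08-28.
Applying '-325 days' to 2005-08-28: counting 325 days back gives 2004-10-07.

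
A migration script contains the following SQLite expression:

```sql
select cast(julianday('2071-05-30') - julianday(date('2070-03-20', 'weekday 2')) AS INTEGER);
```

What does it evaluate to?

431

`weekday 2` advances to the next Tuesday; 2070-03-20 is a Thursday, so it moves forward to 2070-03-25.
6 days remain in March 2070 after the 25th (31 − 25).
Full months from April 2070 through April 2071 contribute their day counts.
Then 30 days into May 2071.
Total: 6 + 30 + 31 + 30 + 31 + 31 + 30 + 31 + 30 + 31 + 31 + 28 + 31 + 30 + 30 = 431.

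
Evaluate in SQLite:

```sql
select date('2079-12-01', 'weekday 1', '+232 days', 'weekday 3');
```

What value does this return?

2080-07-24

`weekday 1` advances to the next Monday; 2079-12-01 is a Friday, so it moves forward to 2079-12-04.
Applying '+232 days' to 2079-12-04: counting 232 days forward gives 2080-07-23.
`weekday 3` advances to the next Wednesday; 2080-07-23 is a Tuesday, so it moves forward to 2080-07-24.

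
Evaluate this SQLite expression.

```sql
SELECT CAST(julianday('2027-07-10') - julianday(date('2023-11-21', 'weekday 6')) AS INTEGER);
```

1323

`weekday 6` advances to the next Saturday; 2023-11-21 is a Tuesday, so it moves forward to 2023-11-25.
5 days remain in November 2023 after the 25th (30 − 25).
Full months from December 2023 through June 2027 contribute their day counts.
Then 10 days into July 2027.
Total: 5 + 31 + 31 + 29 + 31 + 30 + 31 + 30 + 31 + 31 + 30 + 31 + 30 + 31 + 31 + 28 + 31 + 30 + 31 + 30 + 31 + 31 + 30 + 31 + 30 + 31 + 31 + 28 + 31 + 30 + 31 + 30 + 31 + 31 + 30 + 31 + 30 + 31 + 31 + 28 + 31 + 30 + 31 + 30 + 10 = 1323.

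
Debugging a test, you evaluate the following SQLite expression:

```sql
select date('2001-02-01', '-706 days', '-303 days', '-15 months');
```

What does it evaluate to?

Applying '-706 days' to 2001-02-01: counting 706 days back gives 1999-02-26.
Applying '-303 days' to 1999-02-26: counting 303 days back gives 1998-04-29.
Adding -15 months to 1998-04-29 gives 1997-01-29.

1997-01-29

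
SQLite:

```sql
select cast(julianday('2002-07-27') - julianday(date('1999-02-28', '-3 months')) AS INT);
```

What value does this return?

1337

Adding -3 months to 1999-02-28 gives 1998-11-28.
2 days remain in November 1998 after the 28th (30 − 28).
Full months from December 1998 through June 2002 contribute their day counts.
Then 27 days into July 2002.
Total: 2 + 31 + 31 + 28 + 31 + 30 + 31 + 30 + 31 + 31 + 30 + 31 + 30 + 31 + 31 + 29 + 31 + 30 + 31 + 30 + 31 + 31 + 30 + 31 + 30 + 31 + 31 + 28 + 31 + 30 + 31 + 30 + 31 + 31 + 30 + 31 + 30 + 31 + 31 + 28 + 31 + 30 + 31 + 30 + 27 = 1337.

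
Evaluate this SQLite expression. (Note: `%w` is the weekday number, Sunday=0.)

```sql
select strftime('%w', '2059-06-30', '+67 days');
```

5

First apply '+67 days': 2059-06-30 → 2059-09-05.
2059-09-05 is a Friday; with Sunday=0 that is 5.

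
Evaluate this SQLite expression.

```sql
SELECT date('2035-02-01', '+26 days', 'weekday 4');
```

2035-03-01

Advancing 26 more days within February lands on 2035-02-27.
`weekday 4` advances to the next Thursday; 2035-02-27 is a Tuesday, so it moves forward to 2035-03-01.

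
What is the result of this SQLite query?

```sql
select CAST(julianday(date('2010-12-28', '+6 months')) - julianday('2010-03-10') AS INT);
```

475

Adding +6 months to 2010-12-28 gives 2011-06-28.
21 days remain in March 2010 after the 10th (31 − 10).
Full months from April 2010 through May 2011 contribute their day counts.
Then 28 days into June 2011.
Total: 21 + 30 + 31 + 30 + 31 + 31 + 30 + 31 + 30 + 31 + 31 + 28 + 31 + 30 + 31 + 28 = 475.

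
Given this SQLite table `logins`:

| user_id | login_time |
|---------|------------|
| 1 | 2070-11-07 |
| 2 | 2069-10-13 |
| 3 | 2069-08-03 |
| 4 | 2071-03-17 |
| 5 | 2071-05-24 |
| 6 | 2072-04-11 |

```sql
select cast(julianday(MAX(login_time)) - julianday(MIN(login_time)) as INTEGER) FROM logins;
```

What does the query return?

MIN = 2069-08-03, MAX = 2072-04-11.
28 days remain in August 2069 after the 3rd (31 − 3).
Full months from September 2069 through March 2072 contribute their day counts.
Then 11 days into April 2072.
Total: 28 + 30 + 31 + 30 + 31 + 31 + 28 + 31 + 30 + 31 + 30 + 31 + 31 + 30 + 31 + 30 + 31 + 31 + 28 + 31 + 30 + 31 + 30 + 31 + 31 + 30 + 31 + 30 + 31 + 31 + 29 + 31 + 11 = 982.

982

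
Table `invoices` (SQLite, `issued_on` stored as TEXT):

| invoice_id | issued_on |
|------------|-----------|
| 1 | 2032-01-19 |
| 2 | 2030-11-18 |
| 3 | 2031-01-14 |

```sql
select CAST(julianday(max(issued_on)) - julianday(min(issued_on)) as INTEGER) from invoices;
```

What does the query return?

427

MIN = 2030-11-18, MAX = 2032-01-19.
12 days remain in November 2030 after the 18th (30 − 18).
Full months from December 2030 through December 2031 contribute their day counts.
Then 19 days into January 2032.
Total: 12 + 31 + 31 + 28 + 31 + 30 + 31 + 30 + 31 + 31 + 30 + 31 + 30 + 31 + 19 = 427.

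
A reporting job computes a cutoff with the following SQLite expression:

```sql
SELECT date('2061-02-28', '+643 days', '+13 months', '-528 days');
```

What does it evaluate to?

Applying '+643 days' to 2061-02-28: counting 643 days forward gives 2062-12-03.
Adding +13 months to 2062-12-03 gives 2064-01-03.
Applying '-528 days' to 2064-01-03: counting 528 days back gives 2062-07-24.

2062-07-24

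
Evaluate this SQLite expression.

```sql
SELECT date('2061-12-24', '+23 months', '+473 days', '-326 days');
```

2064-04-19

Adding +23 months to 2061-12-24 gives 2063-11-24.
Applying '+473 days' to 2063-11-24: counting 473 days forward gives 2065-03-11.
Applying '-326 days' to 2065-03-11: counting 326 days back gives 2064-04-19.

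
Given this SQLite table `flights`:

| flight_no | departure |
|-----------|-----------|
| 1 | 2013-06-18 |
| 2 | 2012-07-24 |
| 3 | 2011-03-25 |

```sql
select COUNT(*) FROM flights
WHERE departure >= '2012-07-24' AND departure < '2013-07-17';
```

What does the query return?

Rows in [2012-07-24, 2013-07-17): 2013-06-18, 2012-07-24 → 2 rows.

2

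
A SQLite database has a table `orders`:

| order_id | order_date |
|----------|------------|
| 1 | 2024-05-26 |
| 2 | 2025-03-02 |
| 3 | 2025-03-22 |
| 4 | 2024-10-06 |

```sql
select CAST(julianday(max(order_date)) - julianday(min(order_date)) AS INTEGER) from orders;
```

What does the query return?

300

MIN = 2024-05-26, MAX = 2025-03-22.
5 days remain in May 2024 after the 26th (31 − 26).
Full months from June 2024 through February 2025 contribute their day counts.
Then 22 days into March 2025.
Total: 5 + 30 + 31 + 31 + 30 + 31 + 30 + 31 + 31 + 28 + 22 = 300.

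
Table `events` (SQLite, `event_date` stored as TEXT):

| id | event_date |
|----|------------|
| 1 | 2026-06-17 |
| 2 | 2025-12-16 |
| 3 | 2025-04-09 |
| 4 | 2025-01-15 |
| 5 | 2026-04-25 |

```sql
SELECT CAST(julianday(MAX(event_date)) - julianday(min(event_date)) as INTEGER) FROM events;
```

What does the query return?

MIN = 2025-01-15, MAX = 2026-06-17.
16 days remain in January 2025 after the 15th (31 − 15).
Full months from February 2025 through May 2026 contribute their day counts.
Then 17 days into June 2026.
Total: 16 + 28 + 31 + 30 + 31 + 30 + 31 + 31 + 30 + 31 + 30 + 31 + 31 + 28 + 31 + 30 + 31 + 17 = 518.

518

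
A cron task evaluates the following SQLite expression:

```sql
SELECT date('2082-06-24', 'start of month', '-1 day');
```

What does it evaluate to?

2082-05-31

`start of month` rewinds 2082-06-24 to 2082-06-01.
Going back 1 day from 2082-06-01 reaches 2082-05-31 (last day of May, 31 days).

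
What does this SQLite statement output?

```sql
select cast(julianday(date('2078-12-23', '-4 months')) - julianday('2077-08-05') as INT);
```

Adding -4 months to 2078-12-23 gives 2078-08-23.
26 days remain in August 2077 after the 5th (31 − 5).
Full months from September 2077 through July 2078 contribute their day counts.
Then 23 days into August 2078.
Total: 26 + 30 + 31 + 30 + 31 + 31 + 28 + 31 + 30 + 31 + 30 + 31 + 23 = 383.

383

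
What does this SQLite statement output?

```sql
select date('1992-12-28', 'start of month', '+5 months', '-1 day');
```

1993-04-30

`start of month` rewinds 1992-12-28 to 1992-12-01.
Adding +5 months to 1992-12-01 gives 1993-05-01.
Going back 1 day from 1993-05-01 reaches 1993-04-30 (last day of April, 30 days).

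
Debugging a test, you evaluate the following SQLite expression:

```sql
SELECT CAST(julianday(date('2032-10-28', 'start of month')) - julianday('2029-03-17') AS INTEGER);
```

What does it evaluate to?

1294

`start of month` rewinds 2032-10-28 to 2032-10-01.
14 days remain in March 2029 after the 17th (31 − 17).
Full months from April 2029 through September 2032 contribute their day counts.
Then 1 day into October 2032.
Total: 14 + 30 + 31 + 30 + 31 + 31 + 30 + 31 + 30 + 31 + 31 + 28 + 31 + 30 + 31 + 30 + 31 + 31 + 30 + 31 + 30 + 31 + 31 + 28 + 31 + 30 + 31 + 30 + 31 + 31 + 30 + 31 + 30 + 31 + 31 + 29 + 31 + 30 + 31 + 30 + 31 + 31 + 30 + 1 = 1294.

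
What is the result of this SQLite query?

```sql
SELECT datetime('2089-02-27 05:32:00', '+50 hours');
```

2089-03-01 07:32:00

+50 hours from 2089-02-27 05:32:00 is 2089-03-01 07:32:00 (crosses midnight).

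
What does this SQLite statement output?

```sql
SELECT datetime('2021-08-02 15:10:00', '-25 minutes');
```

-25 minutes from 2021-08-02 15:10:00 is 2021-08-02 14:45:00.

2021-08-02 14:45:00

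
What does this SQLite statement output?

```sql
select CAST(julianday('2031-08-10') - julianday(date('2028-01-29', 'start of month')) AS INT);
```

1317

`start of month` rewinds 2028-01-29 to 2028-01-01.
30 days remain in January 2028 after the 1st (31 − 1).
Full months from February 2028 through July 2031 contribute their day counts.
Then 10 days into August 2031.
Total: 30 + 29 + 31 + 30 + 31 + 30 + 31 + 31 + 30 + 31 + 30 + 31 + 31 + 28 + 31 + 30 + 31 + 30 + 31 + 31 + 30 + 31 + 30 + 31 + 31 + 28 + 31 + 30 + 31 + 30 + 31 + 31 + 30 + 31 + 30 + 31 + 31 + 28 + 31 + 30 + 31 + 30 + 31 + 10 = 1317.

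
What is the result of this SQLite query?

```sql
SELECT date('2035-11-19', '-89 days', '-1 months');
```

2035-07-22

Applying '-89 days' to 2035-11-19: counting 89 days back gives 2035-08-22.
Adding -1 month to 2035-08-22 gives 2035-07-22.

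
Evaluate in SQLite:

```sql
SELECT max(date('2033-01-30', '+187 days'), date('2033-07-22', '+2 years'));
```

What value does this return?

date('2033-01-30', '+187 days') → 2033-08-05.
date('2033-07-22', '+2 years') → 2035-07-22.
Later of the two is 2035-07-22.

2035-07-22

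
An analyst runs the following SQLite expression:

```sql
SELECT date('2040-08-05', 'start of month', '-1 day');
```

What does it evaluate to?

`start of month` rewinds 2040-08-05 to 2040-08-01.
Going back 1 day from 2040-08-01 reaches 2040-07-31 (last day of July, 31 days).

2040-07-31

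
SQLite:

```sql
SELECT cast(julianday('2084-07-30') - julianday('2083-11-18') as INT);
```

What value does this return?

255

12 days remain in November 2083 after the 18th (30 − 18).
Full months from December 2083 through June 2084 contribute their day counts.
Then 30 days into July 2084.
Total: 12 + 31 + 31 + 29 + 31 + 30 + 31 + 30 + 30 = 255.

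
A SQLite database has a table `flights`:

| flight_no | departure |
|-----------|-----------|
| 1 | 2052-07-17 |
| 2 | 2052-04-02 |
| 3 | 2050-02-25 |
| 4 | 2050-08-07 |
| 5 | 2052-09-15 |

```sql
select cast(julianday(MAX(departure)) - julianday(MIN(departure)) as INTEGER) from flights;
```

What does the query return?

933

MIN = 2050-02-25, MAX = 2052-09-15.
3 days remain in February 2050 after the 25th (28 − 25).
Full months from March 2050 through August 2052 contribute their day counts.
Then 15 days into September 2052.
Total: 3 + 31 + 30 + 31 + 30 + 31 + 31 + 30 + 31 + 30 + 31 + 31 + 28 + 31 + 30 + 31 + 30 + 31 + 31 + 30 + 31 + 30 + 31 + 31 + 29 + 31 + 30 + 31 + 30 + 31 + 31 + 15 = 933.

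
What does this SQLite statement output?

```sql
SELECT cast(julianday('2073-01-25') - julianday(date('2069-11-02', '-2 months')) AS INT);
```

Adding -2 months to 2069-11-02 gives 2069-09-02.
28 days remain in September 2069 after the 2nd (30 − 2).
Full months from October 2069 through December 2072 contribute their day counts.
Then 25 days into January 2073.
Total: 28 + 31 + 30 + 31 + 31 + 28 + 31 + 30 + 31 + 30 + 31 + 31 + 30 + 31 + 30 + 31 + 31 + 28 + 31 + 30 + 31 + 30 + 31 + 31 + 30 + 31 + 30 + 31 + 31 + 29 + 31 + 30 + 31 + 30 + 31 + 31 + 30 + 31 + 30 + 31 + 25 = 1241.

1241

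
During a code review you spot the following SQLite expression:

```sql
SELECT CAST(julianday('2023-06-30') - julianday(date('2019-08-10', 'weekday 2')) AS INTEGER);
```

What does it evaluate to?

1417

`weekday 2` advances to the next Tuesday; 2019-08-10 is a Saturday, so it moves forward to 2019-08-13.
18 days remain in August 2019 after the 13th (31 − 13).
Full months from September 2019 through May 2023 contribute their day counts.
Then 30 days into June 2023.
Total: 18 + 30 + 31 + 30 + 31 + 31 + 29 + 31 + 30 + 31 + 30 + 31 + 31 + 30 + 31 + 30 + 31 + 31 + 28 + 31 + 30 + 31 + 30 + 31 + 31 + 30 + 31 + 30 + 31 + 31 + 28 + 31 + 30 + 31 + 30 + 31 + 31 + 30 + 31 + 30 + 31 + 31 + 28 + 31 + 30 + 31 + 30 = 1417.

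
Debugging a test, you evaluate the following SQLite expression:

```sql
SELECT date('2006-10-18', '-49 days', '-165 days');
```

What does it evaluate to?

2006-03-18

Applying '-49 days' to 2006-10-18: counting 49 days back gives 2006-08-30.
Applying '-165 days' to 2006-08-30: counting 165 days back gives 2006-03-18.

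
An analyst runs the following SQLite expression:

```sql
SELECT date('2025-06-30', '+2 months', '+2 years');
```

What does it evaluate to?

2027-08-30

Adding +2 months to 2025-06-30 gives 2025-08-30.
Adding +2 years to 2025-08-30 gives 2027-08-30.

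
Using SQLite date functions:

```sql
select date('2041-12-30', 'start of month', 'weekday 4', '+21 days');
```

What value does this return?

`start of month` rewinds 2041-12-30 to 2041-12-01.
`weekday 4` advances to the next Thursday; 2041-12-01 is a Sunday, so it moves forward to 2041-12-05.
Advancing 21 more days within December lands on 2041-12-26.

2041-12-26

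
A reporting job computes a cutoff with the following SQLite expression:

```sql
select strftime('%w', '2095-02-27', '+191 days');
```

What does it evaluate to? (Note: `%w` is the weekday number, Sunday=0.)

2

First apply '+191 days': 2095-02-27 → 2095-09-06.
2095-09-06 is a Tuesday; with Sunday=0 that is 2.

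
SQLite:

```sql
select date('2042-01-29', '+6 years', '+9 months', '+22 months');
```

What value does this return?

2050-08-29

Adding +6 years to 2042-01-29 gives 2048-01-29.
Adding +9 months to 2048-01-29 gives 2048-10-29.
Adding +22 months to 2048-10-29 gives 2050-08-29.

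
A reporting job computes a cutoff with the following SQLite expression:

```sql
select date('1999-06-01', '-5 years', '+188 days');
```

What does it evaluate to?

Adding -5 years to 1999-06-01 gives 1994-06-01.
Applying '+188 days' to 1994-06-01: counting 188 days forward gives 1994-12-06.

1994-12-06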